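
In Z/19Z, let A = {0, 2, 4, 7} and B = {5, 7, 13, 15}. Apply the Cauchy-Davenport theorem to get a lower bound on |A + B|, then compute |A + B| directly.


Cauchy-Davenport: |A + B| ≥ min(p, |A| + |B| - 1) for A, B nonempty in Z/pZ.
|A| = 4, |B| = 4, p = 19.
CD lower bound = min(19, 4 + 4 - 1) = min(19, 7) = 7.
Compute A + B mod 19 directly:
a = 0: 0+5=5, 0+7=7, 0+13=13, 0+15=15
a = 2: 2+5=7, 2+7=9, 2+13=15, 2+15=17
a = 4: 4+5=9, 4+7=11, 4+13=17, 4+15=0
a = 7: 7+5=12, 7+7=14, 7+13=1, 7+15=3
A + B = {0, 1, 3, 5, 7, 9, 11, 12, 13, 14, 15, 17}, so |A + B| = 12.
Verify: 12 ≥ 7? Yes ✓.

CD lower bound = 7, actual |A + B| = 12.


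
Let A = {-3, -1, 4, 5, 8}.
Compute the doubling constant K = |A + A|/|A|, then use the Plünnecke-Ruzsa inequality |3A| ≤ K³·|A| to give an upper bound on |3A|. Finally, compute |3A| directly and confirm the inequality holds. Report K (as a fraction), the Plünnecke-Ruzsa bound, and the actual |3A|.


|A| = 5.
Step 1: Compute A + A by enumerating all 25 pairs.
A + A = {-6, -4, -2, 1, 2, 3, 4, 5, 7, 8, 9, 10, 12, 13, 16}, so |A + A| = 15.
Step 2: Doubling constant K = |A + A|/|A| = 15/5 = 15/5 ≈ 3.0000.
Step 3: Plünnecke-Ruzsa gives |3A| ≤ K³·|A| = (3.0000)³ · 5 ≈ 135.0000.
Step 4: Compute 3A = A + A + A directly by enumerating all triples (a,b,c) ∈ A³; |3A| = 28.
Step 5: Check 28 ≤ 135.0000? Yes ✓.

K = 15/5, Plünnecke-Ruzsa bound K³|A| ≈ 135.0000, |3A| = 28, inequality holds.


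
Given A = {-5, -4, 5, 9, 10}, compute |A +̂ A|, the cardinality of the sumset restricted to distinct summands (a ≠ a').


Restricted sumset: A +̂ A = {a + a' : a ∈ A, a' ∈ A, a ≠ a'}.
Equivalently, take A + A and drop any sum 2a that is achievable ONLY as a + a for a ∈ A (i.e. sums representable only with equal summands).
Enumerate pairs (a, a') with a < a' (symmetric, so each unordered pair gives one sum; this covers all a ≠ a'):
  -5 + -4 = -9
  -5 + 5 = 0
  -5 + 9 = 4
  -5 + 10 = 5
  -4 + 5 = 1
  -4 + 9 = 5
  -4 + 10 = 6
  5 + 9 = 14
  5 + 10 = 15
  9 + 10 = 19
Collected distinct sums: {-9, 0, 1, 4, 5, 6, 14, 15, 19}
|A +̂ A| = 9
(Reference bound: |A +̂ A| ≥ 2|A| - 3 for |A| ≥ 2, with |A| = 5 giving ≥ 7.)

|A +̂ A| = 9


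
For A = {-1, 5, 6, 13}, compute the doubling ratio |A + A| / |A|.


|A| = 4.
Compute A + A by enumerating all 16 pairs.
A + A = {-2, 4, 5, 10, 11, 12, 18, 19, 26}, so |A + A| = 9.
K = |A + A| / |A| = 9/4 (already in lowest terms) ≈ 2.2500.
Reference: AP of size 4 gives K = 7/4 ≈ 1.7500; a fully generic set of size 4 gives K ≈ 2.5000.

|A| = 4, |A + A| = 9, K = 9/4.


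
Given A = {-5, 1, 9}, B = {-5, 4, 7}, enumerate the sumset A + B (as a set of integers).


A + B = {a + b : a ∈ A, b ∈ B}.
Enumerate all |A|·|B| = 3·3 = 9 pairs (a, b) and collect distinct sums.
a = -5: -5+-5=-10, -5+4=-1, -5+7=2
a = 1: 1+-5=-4, 1+4=5, 1+7=8
a = 9: 9+-5=4, 9+4=13, 9+7=16
Collecting distinct sums: A + B = {-10, -4, -1, 2, 4, 5, 8, 13, 16}
|A + B| = 9

A + B = {-10, -4, -1, 2, 4, 5, 8, 13, 16}


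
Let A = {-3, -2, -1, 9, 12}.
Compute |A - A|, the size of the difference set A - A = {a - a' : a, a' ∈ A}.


A - A = {a - a' : a, a' ∈ A}; |A| = 5.
Bounds: 2|A|-1 ≤ |A - A| ≤ |A|² - |A| + 1, i.e. 9 ≤ |A - A| ≤ 21.
Note: 0 ∈ A - A always (from a - a). The set is symmetric: if d ∈ A - A then -d ∈ A - A.
Enumerate nonzero differences d = a - a' with a > a' (then include -d):
Positive differences: {1, 2, 3, 10, 11, 12, 13, 14, 15}
Full difference set: {0} ∪ (positive diffs) ∪ (negative diffs).
|A - A| = 1 + 2·9 = 19 (matches direct enumeration: 19).

|A - A| = 19


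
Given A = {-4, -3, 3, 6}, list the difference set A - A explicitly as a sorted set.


A - A = {a - a' : a, a' ∈ A}.
Compute a - a' for each ordered pair (a, a'):
a = -4: -4--4=0, -4--3=-1, -4-3=-7, -4-6=-10
a = -3: -3--4=1, -3--3=0, -3-3=-6, -3-6=-9
a = 3: 3--4=7, 3--3=6, 3-3=0, 3-6=-3
a = 6: 6--4=10, 6--3=9, 6-3=3, 6-6=0
Collecting distinct values (and noting 0 appears from a-a):
A - A = {-10, -9, -7, -6, -3, -1, 0, 1, 3, 6, 7, 9, 10}
|A - A| = 13

A - A = {-10, -9, -7, -6, -3, -1, 0, 1, 3, 6, 7, 9, 10}


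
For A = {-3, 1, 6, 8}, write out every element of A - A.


A - A = {a - a' : a, a' ∈ A}.
Compute a - a' for each ordered pair (a, a'):
a = -3: -3--3=0, -3-1=-4, -3-6=-9, -3-8=-11
a = 1: 1--3=4, 1-1=0, 1-6=-5, 1-8=-7
a = 6: 6--3=9, 6-1=5, 6-6=0, 6-8=-2
a = 8: 8--3=11, 8-1=7, 8-6=2, 8-8=0
Collecting distinct values (and noting 0 appears from a-a):
A - A = {-11, -9, -7, -5, -4, -2, 0, 2, 4, 5, 7, 9, 11}
|A - A| = 13

A - A = {-11, -9, -7, -5, -4, -2, 0, 2, 4, 5, 7, 9, 11}


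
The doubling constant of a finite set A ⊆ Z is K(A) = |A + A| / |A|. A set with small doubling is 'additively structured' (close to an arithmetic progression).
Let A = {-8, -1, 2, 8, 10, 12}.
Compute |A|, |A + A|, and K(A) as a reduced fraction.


|A| = 6.
Compute A + A by enumerating all 36 pairs.
A + A = {-16, -9, -6, -2, 0, 1, 2, 4, 7, 9, 10, 11, 12, 14, 16, 18, 20, 22, 24}, so |A + A| = 19.
K = |A + A| / |A| = 19/6 (already in lowest terms) ≈ 3.1667.
Reference: AP of size 6 gives K = 11/6 ≈ 1.8333; a fully generic set of size 6 gives K ≈ 3.5000.

|A| = 6, |A + A| = 19, K = 19/6.


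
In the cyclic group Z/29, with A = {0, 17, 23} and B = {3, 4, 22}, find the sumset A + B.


Work in Z/29Z: reduce every sum a + b modulo 29.
Enumerate all 9 pairs:
a = 0: 0+3=3, 0+4=4, 0+22=22
a = 17: 17+3=20, 17+4=21, 17+22=10
a = 23: 23+3=26, 23+4=27, 23+22=16
Distinct residues collected: {3, 4, 10, 16, 20, 21, 22, 26, 27}
|A + B| = 9 (out of 29 total residues).

A + B = {3, 4, 10, 16, 20, 21, 22, 26, 27}


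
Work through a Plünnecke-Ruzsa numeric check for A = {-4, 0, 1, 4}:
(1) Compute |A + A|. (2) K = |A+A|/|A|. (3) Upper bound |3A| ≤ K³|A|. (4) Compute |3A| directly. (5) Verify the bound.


|A| = 4.
Step 1: Compute A + A by enumerating all 16 pairs.
A + A = {-8, -4, -3, 0, 1, 2, 4, 5, 8}, so |A + A| = 9.
Step 2: Doubling constant K = |A + A|/|A| = 9/4 = 9/4 ≈ 2.2500.
Step 3: Plünnecke-Ruzsa gives |3A| ≤ K³·|A| = (2.2500)³ · 4 ≈ 45.5625.
Step 4: Compute 3A = A + A + A directly by enumerating all triples (a,b,c) ∈ A³; |3A| = 16.
Step 5: Check 16 ≤ 45.5625? Yes ✓.

K = 9/4, Plünnecke-Ruzsa bound K³|A| ≈ 45.5625, |3A| = 16, inequality holds.


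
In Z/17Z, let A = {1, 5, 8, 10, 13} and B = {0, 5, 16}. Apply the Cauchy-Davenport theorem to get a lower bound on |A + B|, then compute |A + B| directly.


Cauchy-Davenport: |A + B| ≥ min(p, |A| + |B| - 1) for A, B nonempty in Z/pZ.
|A| = 5, |B| = 3, p = 17.
CD lower bound = min(17, 5 + 3 - 1) = min(17, 7) = 7.
Compute A + B mod 17 directly:
a = 1: 1+0=1, 1+5=6, 1+16=0
a = 5: 5+0=5, 5+5=10, 5+16=4
a = 8: 8+0=8, 8+5=13, 8+16=7
a = 10: 10+0=10, 10+5=15, 10+16=9
a = 13: 13+0=13, 13+5=1, 13+16=12
A + B = {0, 1, 4, 5, 6, 7, 8, 9, 10, 12, 13, 15}, so |A + B| = 12.
Verify: 12 ≥ 7? Yes ✓.

CD lower bound = 7, actual |A + B| = 12.


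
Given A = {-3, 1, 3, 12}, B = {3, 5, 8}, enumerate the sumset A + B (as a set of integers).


A + B = {a + b : a ∈ A, b ∈ B}.
Enumerate all |A|·|B| = 4·3 = 12 pairs (a, b) and collect distinct sums.
a = -3: -3+3=0, -3+5=2, -3+8=5
a = 1: 1+3=4, 1+5=6, 1+8=9
a = 3: 3+3=6, 3+5=8, 3+8=11
a = 12: 12+3=15, 12+5=17, 12+8=20
Collecting distinct sums: A + B = {0, 2, 4, 5, 6, 8, 9, 11, 15, 17, 20}
|A + B| = 11

A + B = {0, 2, 4, 5, 6, 8, 9, 11, 15, 17, 20}


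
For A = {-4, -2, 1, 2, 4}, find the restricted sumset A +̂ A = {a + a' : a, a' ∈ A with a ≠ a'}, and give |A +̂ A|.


Restricted sumset: A +̂ A = {a + a' : a ∈ A, a' ∈ A, a ≠ a'}.
Equivalently, take A + A and drop any sum 2a that is achievable ONLY as a + a for a ∈ A (i.e. sums representable only with equal summands).
Enumerate pairs (a, a') with a < a' (symmetric, so each unordered pair gives one sum; this covers all a ≠ a'):
  -4 + -2 = -6
  -4 + 1 = -3
  -4 + 2 = -2
  -4 + 4 = 0
  -2 + 1 = -1
  -2 + 2 = 0
  -2 + 4 = 2
  1 + 2 = 3
  1 + 4 = 5
  2 + 4 = 6
Collected distinct sums: {-6, -3, -2, -1, 0, 2, 3, 5, 6}
|A +̂ A| = 9
(Reference bound: |A +̂ A| ≥ 2|A| - 3 for |A| ≥ 2, with |A| = 5 giving ≥ 7.)

|A +̂ A| = 9


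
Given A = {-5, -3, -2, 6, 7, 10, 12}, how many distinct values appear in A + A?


A + A = {a + a' : a, a' ∈ A}; |A| = 7.
General bounds: 2|A| - 1 ≤ |A + A| ≤ |A|(|A|+1)/2, i.e. 13 ≤ |A + A| ≤ 28.
Lower bound 2|A|-1 is attained iff A is an arithmetic progression.
Enumerate sums a + a' for a ≤ a' (symmetric, so this suffices):
a = -5: -5+-5=-10, -5+-3=-8, -5+-2=-7, -5+6=1, -5+7=2, -5+10=5, -5+12=7
a = -3: -3+-3=-6, -3+-2=-5, -3+6=3, -3+7=4, -3+10=7, -3+12=9
a = -2: -2+-2=-4, -2+6=4, -2+7=5, -2+10=8, -2+12=10
a = 6: 6+6=12, 6+7=13, 6+10=16, 6+12=18
a = 7: 7+7=14, 7+10=17, 7+12=19
a = 10: 10+10=20, 10+12=22
a = 12: 12+12=24
Distinct sums: {-10, -8, -7, -6, -5, -4, 1, 2, 3, 4, 5, 7, 8, 9, 10, 12, 13, 14, 16, 17, 18, 19, 20, 22, 24}
|A + A| = 25

|A + A| = 25


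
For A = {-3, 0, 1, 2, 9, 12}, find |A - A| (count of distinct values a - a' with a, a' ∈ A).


A - A = {a - a' : a, a' ∈ A}; |A| = 6.
Bounds: 2|A|-1 ≤ |A - A| ≤ |A|² - |A| + 1, i.e. 11 ≤ |A - A| ≤ 31.
Note: 0 ∈ A - A always (from a - a). The set is symmetric: if d ∈ A - A then -d ∈ A - A.
Enumerate nonzero differences d = a - a' with a > a' (then include -d):
Positive differences: {1, 2, 3, 4, 5, 7, 8, 9, 10, 11, 12, 15}
Full difference set: {0} ∪ (positive diffs) ∪ (negative diffs).
|A - A| = 1 + 2·12 = 25 (matches direct enumeration: 25).

|A - A| = 25


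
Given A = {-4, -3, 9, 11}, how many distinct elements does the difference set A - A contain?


A - A = {a - a' : a, a' ∈ A}; |A| = 4.
Bounds: 2|A|-1 ≤ |A - A| ≤ |A|² - |A| + 1, i.e. 7 ≤ |A - A| ≤ 13.
Note: 0 ∈ A - A always (from a - a). The set is symmetric: if d ∈ A - A then -d ∈ A - A.
Enumerate nonzero differences d = a - a' with a > a' (then include -d):
Positive differences: {1, 2, 12, 13, 14, 15}
Full difference set: {0} ∪ (positive diffs) ∪ (negative diffs).
|A - A| = 1 + 2·6 = 13 (matches direct enumeration: 13).

|A - A| = 13


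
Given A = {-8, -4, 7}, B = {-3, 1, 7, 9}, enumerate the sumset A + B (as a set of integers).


A + B = {a + b : a ∈ A, b ∈ B}.
Enumerate all |A|·|B| = 3·4 = 12 pairs (a, b) and collect distinct sums.
a = -8: -8+-3=-11, -8+1=-7, -8+7=-1, -8+9=1
a = -4: -4+-3=-7, -4+1=-3, -4+7=3, -4+9=5
a = 7: 7+-3=4, 7+1=8, 7+7=14, 7+9=16
Collecting distinct sums: A + B = {-11, -7, -3, -1, 1, 3, 4, 5, 8, 14, 16}
|A + B| = 11

A + B = {-11, -7, -3, -1, 1, 3, 4, 5, 8, 14, 16}


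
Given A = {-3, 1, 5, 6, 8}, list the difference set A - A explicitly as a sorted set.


A - A = {a - a' : a, a' ∈ A}.
Compute a - a' for each ordered pair (a, a'):
a = -3: -3--3=0, -3-1=-4, -3-5=-8, -3-6=-9, -3-8=-11
a = 1: 1--3=4, 1-1=0, 1-5=-4, 1-6=-5, 1-8=-7
a = 5: 5--3=8, 5-1=4, 5-5=0, 5-6=-1, 5-8=-3
a = 6: 6--3=9, 6-1=5, 6-5=1, 6-6=0, 6-8=-2
a = 8: 8--3=11, 8-1=7, 8-5=3, 8-6=2, 8-8=0
Collecting distinct values (and noting 0 appears from a-a):
A - A = {-11, -9, -8, -7, -5, -4, -3, -2, -1, 0, 1, 2, 3, 4, 5, 7, 8, 9, 11}
|A - A| = 19

A - A = {-11, -9, -8, -7, -5, -4, -3, -2, -1, 0, 1, 2, 3, 4, 5, 7, 8, 9, 11}


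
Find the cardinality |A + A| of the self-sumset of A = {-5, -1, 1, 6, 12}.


A + A = {a + a' : a, a' ∈ A}; |A| = 5.
General bounds: 2|A| - 1 ≤ |A + A| ≤ |A|(|A|+1)/2, i.e. 9 ≤ |A + A| ≤ 15.
Lower bound 2|A|-1 is attained iff A is an arithmetic progression.
Enumerate sums a + a' for a ≤ a' (symmetric, so this suffices):
a = -5: -5+-5=-10, -5+-1=-6, -5+1=-4, -5+6=1, -5+12=7
a = -1: -1+-1=-2, -1+1=0, -1+6=5, -1+12=11
a = 1: 1+1=2, 1+6=7, 1+12=13
a = 6: 6+6=12, 6+12=18
a = 12: 12+12=24
Distinct sums: {-10, -6, -4, -2, 0, 1, 2, 5, 7, 11, 12, 13, 18, 24}
|A + A| = 14

|A + A| = 14


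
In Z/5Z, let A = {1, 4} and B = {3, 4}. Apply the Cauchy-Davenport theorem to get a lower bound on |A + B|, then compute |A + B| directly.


Cauchy-Davenport: |A + B| ≥ min(p, |A| + |B| - 1) for A, B nonempty in Z/pZ.
|A| = 2, |B| = 2, p = 5.
CD lower bound = min(5, 2 + 2 - 1) = min(5, 3) = 3.
Compute A + B mod 5 directly:
a = 1: 1+3=4, 1+4=0
a = 4: 4+3=2, 4+4=3
A + B = {0, 2, 3, 4}, so |A + B| = 4.
Verify: 4 ≥ 3? Yes ✓.

CD lower bound = 3, actual |A + B| = 4.


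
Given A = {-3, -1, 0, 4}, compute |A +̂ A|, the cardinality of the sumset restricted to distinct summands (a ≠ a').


Restricted sumset: A +̂ A = {a + a' : a ∈ A, a' ∈ A, a ≠ a'}.
Equivalently, take A + A and drop any sum 2a that is achievable ONLY as a + a for a ∈ A (i.e. sums representable only with equal summands).
Enumerate pairs (a, a') with a < a' (symmetric, so each unordered pair gives one sum; this covers all a ≠ a'):
  -3 + -1 = -4
  -3 + 0 = -3
  -3 + 4 = 1
  -1 + 0 = -1
  -1 + 4 = 3
  0 + 4 = 4
Collected distinct sums: {-4, -3, -1, 1, 3, 4}
|A +̂ A| = 6
(Reference bound: |A +̂ A| ≥ 2|A| - 3 for |A| ≥ 2, with |A| = 4 giving ≥ 5.)

|A +̂ A| = 6


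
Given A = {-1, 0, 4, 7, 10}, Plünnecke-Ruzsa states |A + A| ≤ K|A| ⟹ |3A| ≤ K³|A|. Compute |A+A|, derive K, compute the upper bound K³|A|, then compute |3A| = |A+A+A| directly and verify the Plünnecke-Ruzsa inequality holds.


|A| = 5.
Step 1: Compute A + A by enumerating all 25 pairs.
A + A = {-2, -1, 0, 3, 4, 6, 7, 8, 9, 10, 11, 14, 17, 20}, so |A + A| = 14.
Step 2: Doubling constant K = |A + A|/|A| = 14/5 = 14/5 ≈ 2.8000.
Step 3: Plünnecke-Ruzsa gives |3A| ≤ K³·|A| = (2.8000)³ · 5 ≈ 109.7600.
Step 4: Compute 3A = A + A + A directly by enumerating all triples (a,b,c) ∈ A³; |3A| = 27.
Step 5: Check 27 ≤ 109.7600? Yes ✓.

K = 14/5, Plünnecke-Ruzsa bound K³|A| ≈ 109.7600, |3A| = 27, inequality holds.


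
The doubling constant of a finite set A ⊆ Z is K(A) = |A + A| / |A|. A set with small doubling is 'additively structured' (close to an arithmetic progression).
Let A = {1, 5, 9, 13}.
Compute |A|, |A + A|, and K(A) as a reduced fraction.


|A| = 4.
Compute A + A by enumerating all 16 pairs.
A + A = {2, 6, 10, 14, 18, 22, 26}, so |A + A| = 7.
K = |A + A| / |A| = 7/4 (already in lowest terms) ≈ 1.7500.
Reference: AP of size 4 gives K = 7/4 ≈ 1.7500; a fully generic set of size 4 gives K ≈ 2.5000.

|A| = 4, |A + A| = 7, K = 7/4.


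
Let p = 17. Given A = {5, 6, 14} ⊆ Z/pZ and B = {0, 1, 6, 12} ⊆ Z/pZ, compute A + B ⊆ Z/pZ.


Work in Z/17Z: reduce every sum a + b modulo 17.
Enumerate all 12 pairs:
a = 5: 5+0=5, 5+1=6, 5+6=11, 5+12=0
a = 6: 6+0=6, 6+1=7, 6+6=12, 6+12=1
a = 14: 14+0=14, 14+1=15, 14+6=3, 14+12=9
Distinct residues collected: {0, 1, 3, 5, 6, 7, 9, 11, 12, 14, 15}
|A + B| = 11 (out of 17 total residues).

A + B = {0, 1, 3, 5, 6, 7, 9, 11, 12, 14, 15}


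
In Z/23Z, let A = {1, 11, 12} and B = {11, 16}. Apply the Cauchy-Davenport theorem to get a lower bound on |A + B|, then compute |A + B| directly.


Cauchy-Davenport: |A + B| ≥ min(p, |A| + |B| - 1) for A, B nonempty in Z/pZ.
|A| = 3, |B| = 2, p = 23.
CD lower bound = min(23, 3 + 2 - 1) = min(23, 4) = 4.
Compute A + B mod 23 directly:
a = 1: 1+11=12, 1+16=17
a = 11: 11+11=22, 11+16=4
a = 12: 12+11=0, 12+16=5
A + B = {0, 4, 5, 12, 17, 22}, so |A + B| = 6.
Verify: 6 ≥ 4? Yes ✓.

CD lower bound = 4, actual |A + B| = 6.


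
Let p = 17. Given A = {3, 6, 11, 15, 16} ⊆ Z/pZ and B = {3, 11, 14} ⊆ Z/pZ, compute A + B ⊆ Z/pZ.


Work in Z/17Z: reduce every sum a + b modulo 17.
Enumerate all 15 pairs:
a = 3: 3+3=6, 3+11=14, 3+14=0
a = 6: 6+3=9, 6+11=0, 6+14=3
a = 11: 11+3=14, 11+11=5, 11+14=8
a = 15: 15+3=1, 15+11=9, 15+14=12
a = 16: 16+3=2, 16+11=10, 16+14=13
Distinct residues collected: {0, 1, 2, 3, 5, 6, 8, 9, 10, 12, 13, 14}
|A + B| = 12 (out of 17 total residues).

A + B = {0, 1, 2, 3, 5, 6, 8, 9, 10, 12, 13, 14}


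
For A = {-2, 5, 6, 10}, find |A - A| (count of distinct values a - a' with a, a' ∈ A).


A - A = {a - a' : a, a' ∈ A}; |A| = 4.
Bounds: 2|A|-1 ≤ |A - A| ≤ |A|² - |A| + 1, i.e. 7 ≤ |A - A| ≤ 13.
Note: 0 ∈ A - A always (from a - a). The set is symmetric: if d ∈ A - A then -d ∈ A - A.
Enumerate nonzero differences d = a - a' with a > a' (then include -d):
Positive differences: {1, 4, 5, 7, 8, 12}
Full difference set: {0} ∪ (positive diffs) ∪ (negative diffs).
|A - A| = 1 + 2·6 = 13 (matches direct enumeration: 13).

|A - A| = 13


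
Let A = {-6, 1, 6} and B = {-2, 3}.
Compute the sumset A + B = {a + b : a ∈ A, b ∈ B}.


A + B = {a + b : a ∈ A, b ∈ B}.
Enumerate all |A|·|B| = 3·2 = 6 pairs (a, b) and collect distinct sums.
a = -6: -6+-2=-8, -6+3=-3
a = 1: 1+-2=-1, 1+3=4
a = 6: 6+-2=4, 6+3=9
Collecting distinct sums: A + B = {-8, -3, -1, 4, 9}
|A + B| = 5

A + B = {-8, -3, -1, 4, 9}


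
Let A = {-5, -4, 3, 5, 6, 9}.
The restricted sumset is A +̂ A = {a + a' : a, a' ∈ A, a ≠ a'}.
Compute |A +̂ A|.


Restricted sumset: A +̂ A = {a + a' : a ∈ A, a' ∈ A, a ≠ a'}.
Equivalently, take A + A and drop any sum 2a that is achievable ONLY as a + a for a ∈ A (i.e. sums representable only with equal summands).
Enumerate pairs (a, a') with a < a' (symmetric, so each unordered pair gives one sum; this covers all a ≠ a'):
  -5 + -4 = -9
  -5 + 3 = -2
  -5 + 5 = 0
  -5 + 6 = 1
  -5 + 9 = 4
  -4 + 3 = -1
  -4 + 5 = 1
  -4 + 6 = 2
  -4 + 9 = 5
  3 + 5 = 8
  3 + 6 = 9
  3 + 9 = 12
  5 + 6 = 11
  5 + 9 = 14
  6 + 9 = 15
Collected distinct sums: {-9, -2, -1, 0, 1, 2, 4, 5, 8, 9, 11, 12, 14, 15}
|A +̂ A| = 14
(Reference bound: |A +̂ A| ≥ 2|A| - 3 for |A| ≥ 2, with |A| = 6 giving ≥ 9.)

|A +̂ A| = 14


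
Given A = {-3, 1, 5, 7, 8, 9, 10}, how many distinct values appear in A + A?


A + A = {a + a' : a, a' ∈ A}; |A| = 7.
General bounds: 2|A| - 1 ≤ |A + A| ≤ |A|(|A|+1)/2, i.e. 13 ≤ |A + A| ≤ 28.
Lower bound 2|A|-1 is attained iff A is an arithmetic progression.
Enumerate sums a + a' for a ≤ a' (symmetric, so this suffices):
a = -3: -3+-3=-6, -3+1=-2, -3+5=2, -3+7=4, -3+8=5, -3+9=6, -3+10=7
a = 1: 1+1=2, 1+5=6, 1+7=8, 1+8=9, 1+9=10, 1+10=11
a = 5: 5+5=10, 5+7=12, 5+8=13, 5+9=14, 5+10=15
a = 7: 7+7=14, 7+8=15, 7+9=16, 7+10=17
a = 8: 8+8=16, 8+9=17, 8+10=18
a = 9: 9+9=18, 9+10=19
a = 10: 10+10=20
Distinct sums: {-6, -2, 2, 4, 5, 6, 7, 8, 9, 10, 11, 12, 13, 14, 15, 16, 17, 18, 19, 20}
|A + A| = 20

|A + A| = 20


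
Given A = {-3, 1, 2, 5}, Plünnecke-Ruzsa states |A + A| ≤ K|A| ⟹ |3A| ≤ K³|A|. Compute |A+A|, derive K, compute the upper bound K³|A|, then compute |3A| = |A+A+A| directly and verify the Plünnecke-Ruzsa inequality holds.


|A| = 4.
Step 1: Compute A + A by enumerating all 16 pairs.
A + A = {-6, -2, -1, 2, 3, 4, 6, 7, 10}, so |A + A| = 9.
Step 2: Doubling constant K = |A + A|/|A| = 9/4 = 9/4 ≈ 2.2500.
Step 3: Plünnecke-Ruzsa gives |3A| ≤ K³·|A| = (2.2500)³ · 4 ≈ 45.5625.
Step 4: Compute 3A = A + A + A directly by enumerating all triples (a,b,c) ∈ A³; |3A| = 16.
Step 5: Check 16 ≤ 45.5625? Yes ✓.

K = 9/4, Plünnecke-Ruzsa bound K³|A| ≈ 45.5625, |3A| = 16, inequality holds.


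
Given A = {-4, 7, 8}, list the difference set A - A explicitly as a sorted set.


A - A = {a - a' : a, a' ∈ A}.
Compute a - a' for each ordered pair (a, a'):
a = -4: -4--4=0, -4-7=-11, -4-8=-12
a = 7: 7--4=11, 7-7=0, 7-8=-1
a = 8: 8--4=12, 8-7=1, 8-8=0
Collecting distinct values (and noting 0 appears from a-a):
A - A = {-12, -11, -1, 0, 1, 11, 12}
|A - A| = 7

A - A = {-12, -11, -1, 0, 1, 11, 12}


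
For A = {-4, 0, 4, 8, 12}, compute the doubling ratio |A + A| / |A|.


|A| = 5.
Compute A + A by enumerating all 25 pairs.
A + A = {-8, -4, 0, 4, 8, 12, 16, 20, 24}, so |A + A| = 9.
K = |A + A| / |A| = 9/5 (already in lowest terms) ≈ 1.8000.
Reference: AP of size 5 gives K = 9/5 ≈ 1.8000; a fully generic set of size 5 gives K ≈ 3.0000.

|A| = 5, |A + A| = 9, K = 9/5.


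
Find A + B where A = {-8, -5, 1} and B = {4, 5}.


A + B = {a + b : a ∈ A, b ∈ B}.
Enumerate all |A|·|B| = 3·2 = 6 pairs (a, b) and collect distinct sums.
a = -8: -8+4=-4, -8+5=-3
a = -5: -5+4=-1, -5+5=0
a = 1: 1+4=5, 1+5=6
Collecting distinct sums: A + B = {-4, -3, -1, 0, 5, 6}
|A + B| = 6

A + B = {-4, -3, -1, 0, 5, 6}


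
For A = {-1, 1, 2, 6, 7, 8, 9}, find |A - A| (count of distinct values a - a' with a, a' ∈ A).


A - A = {a - a' : a, a' ∈ A}; |A| = 7.
Bounds: 2|A|-1 ≤ |A - A| ≤ |A|² - |A| + 1, i.e. 13 ≤ |A - A| ≤ 43.
Note: 0 ∈ A - A always (from a - a). The set is symmetric: if d ∈ A - A then -d ∈ A - A.
Enumerate nonzero differences d = a - a' with a > a' (then include -d):
Positive differences: {1, 2, 3, 4, 5, 6, 7, 8, 9, 10}
Full difference set: {0} ∪ (positive diffs) ∪ (negative diffs).
|A - A| = 1 + 2·10 = 21 (matches direct enumeration: 21).

|A - A| = 21


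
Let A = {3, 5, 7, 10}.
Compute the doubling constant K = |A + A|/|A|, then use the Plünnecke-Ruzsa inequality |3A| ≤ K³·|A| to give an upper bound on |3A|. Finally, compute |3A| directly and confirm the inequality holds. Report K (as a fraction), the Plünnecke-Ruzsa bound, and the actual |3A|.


|A| = 4.
Step 1: Compute A + A by enumerating all 16 pairs.
A + A = {6, 8, 10, 12, 13, 14, 15, 17, 20}, so |A + A| = 9.
Step 2: Doubling constant K = |A + A|/|A| = 9/4 = 9/4 ≈ 2.2500.
Step 3: Plünnecke-Ruzsa gives |3A| ≤ K³·|A| = (2.2500)³ · 4 ≈ 45.5625.
Step 4: Compute 3A = A + A + A directly by enumerating all triples (a,b,c) ∈ A³; |3A| = 16.
Step 5: Check 16 ≤ 45.5625? Yes ✓.

K = 9/4, Plünnecke-Ruzsa bound K³|A| ≈ 45.5625, |3A| = 16, inequality holds.


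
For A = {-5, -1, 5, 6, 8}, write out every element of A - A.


A - A = {a - a' : a, a' ∈ A}.
Compute a - a' for each ordered pair (a, a'):
a = -5: -5--5=0, -5--1=-4, -5-5=-10, -5-6=-11, -5-8=-13
a = -1: -1--5=4, -1--1=0, -1-5=-6, -1-6=-7, -1-8=-9
a = 5: 5--5=10, 5--1=6, 5-5=0, 5-6=-1, 5-8=-3
a = 6: 6--5=11, 6--1=7, 6-5=1, 6-6=0, 6-8=-2
a = 8: 8--5=13, 8--1=9, 8-5=3, 8-6=2, 8-8=0
Collecting distinct values (and noting 0 appears from a-a):
A - A = {-13, -11, -10, -9, -7, -6, -4, -3, -2, -1, 0, 1, 2, 3, 4, 6, 7, 9, 10, 11, 13}
|A - A| = 21

A - A = {-13, -11, -10, -9, -7, -6, -4, -3, -2, -1, 0, 1, 2, 3, 4, 6, 7, 9, 10, 11, 13}


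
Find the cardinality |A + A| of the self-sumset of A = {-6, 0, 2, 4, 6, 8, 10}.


A + A = {a + a' : a, a' ∈ A}; |A| = 7.
General bounds: 2|A| - 1 ≤ |A + A| ≤ |A|(|A|+1)/2, i.e. 13 ≤ |A + A| ≤ 28.
Lower bound 2|A|-1 is attained iff A is an arithmetic progression.
Enumerate sums a + a' for a ≤ a' (symmetric, so this suffices):
a = -6: -6+-6=-12, -6+0=-6, -6+2=-4, -6+4=-2, -6+6=0, -6+8=2, -6+10=4
a = 0: 0+0=0, 0+2=2, 0+4=4, 0+6=6, 0+8=8, 0+10=10
a = 2: 2+2=4, 2+4=6, 2+6=8, 2+8=10, 2+10=12
a = 4: 4+4=8, 4+6=10, 4+8=12, 4+10=14
a = 6: 6+6=12, 6+8=14, 6+10=16
a = 8: 8+8=16, 8+10=18
a = 10: 10+10=20
Distinct sums: {-12, -6, -4, -2, 0, 2, 4, 6, 8, 10, 12, 14, 16, 18, 20}
|A + A| = 15

|A + A| = 15


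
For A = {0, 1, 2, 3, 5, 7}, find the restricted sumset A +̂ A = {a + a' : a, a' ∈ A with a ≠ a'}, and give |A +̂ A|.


Restricted sumset: A +̂ A = {a + a' : a ∈ A, a' ∈ A, a ≠ a'}.
Equivalently, take A + A and drop any sum 2a that is achievable ONLY as a + a for a ∈ A (i.e. sums representable only with equal summands).
Enumerate pairs (a, a') with a < a' (symmetric, so each unordered pair gives one sum; this covers all a ≠ a'):
  0 + 1 = 1
  0 + 2 = 2
  0 + 3 = 3
  0 + 5 = 5
  0 + 7 = 7
  1 + 2 = 3
  1 + 3 = 4
  1 + 5 = 6
  1 + 7 = 8
  2 + 3 = 5
  2 + 5 = 7
  2 + 7 = 9
  3 + 5 = 8
  3 + 7 = 10
  5 + 7 = 12
Collected distinct sums: {1, 2, 3, 4, 5, 6, 7, 8, 9, 10, 12}
|A +̂ A| = 11
(Reference bound: |A +̂ A| ≥ 2|A| - 3 for |A| ≥ 2, with |A| = 6 giving ≥ 9.)

|A +̂ A| = 11


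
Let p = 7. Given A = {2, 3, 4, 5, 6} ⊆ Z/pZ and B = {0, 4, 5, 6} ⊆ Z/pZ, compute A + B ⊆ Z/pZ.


Work in Z/7Z: reduce every sum a + b modulo 7.
Enumerate all 20 pairs:
a = 2: 2+0=2, 2+4=6, 2+5=0, 2+6=1
a = 3: 3+0=3, 3+4=0, 3+5=1, 3+6=2
a = 4: 4+0=4, 4+4=1, 4+5=2, 4+6=3
a = 5: 5+0=5, 5+4=2, 5+5=3, 5+6=4
a = 6: 6+0=6, 6+4=3, 6+5=4, 6+6=5
Distinct residues collected: {0, 1, 2, 3, 4, 5, 6}
|A + B| = 7 (out of 7 total residues).

A + B = {0, 1, 2, 3, 4, 5, 6}


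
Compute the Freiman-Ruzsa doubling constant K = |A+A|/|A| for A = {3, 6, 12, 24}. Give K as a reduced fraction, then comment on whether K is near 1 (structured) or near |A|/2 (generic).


|A| = 4.
Compute A + A by enumerating all 16 pairs.
A + A = {6, 9, 12, 15, 18, 24, 27, 30, 36, 48}, so |A + A| = 10.
K = |A + A| / |A| = 10/4 = 5/2 ≈ 2.5000.
Reference: AP of size 4 gives K = 7/4 ≈ 1.7500; a fully generic set of size 4 gives K ≈ 2.5000.

|A| = 4, |A + A| = 10, K = 10/4 = 5/2.


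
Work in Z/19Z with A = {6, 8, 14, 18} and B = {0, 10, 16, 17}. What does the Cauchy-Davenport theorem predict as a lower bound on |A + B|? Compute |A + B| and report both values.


Cauchy-Davenport: |A + B| ≥ min(p, |A| + |B| - 1) for A, B nonempty in Z/pZ.
|A| = 4, |B| = 4, p = 19.
CD lower bound = min(19, 4 + 4 - 1) = min(19, 7) = 7.
Compute A + B mod 19 directly:
a = 6: 6+0=6, 6+10=16, 6+16=3, 6+17=4
a = 8: 8+0=8, 8+10=18, 8+16=5, 8+17=6
a = 14: 14+0=14, 14+10=5, 14+16=11, 14+17=12
a = 18: 18+0=18, 18+10=9, 18+16=15, 18+17=16
A + B = {3, 4, 5, 6, 8, 9, 11, 12, 14, 15, 16, 18}, so |A + B| = 12.
Verify: 12 ≥ 7? Yes ✓.

CD lower bound = 7, actual |A + B| = 12.


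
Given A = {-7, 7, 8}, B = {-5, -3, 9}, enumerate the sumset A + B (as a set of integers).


A + B = {a + b : a ∈ A, b ∈ B}.
Enumerate all |A|·|B| = 3·3 = 9 pairs (a, b) and collect distinct sums.
a = -7: -7+-5=-12, -7+-3=-10, -7+9=2
a = 7: 7+-5=2, 7+-3=4, 7+9=16
a = 8: 8+-5=3, 8+-3=5, 8+9=17
Collecting distinct sums: A + B = {-12, -10, 2, 3, 4, 5, 16, 17}
|A + B| = 8

A + B = {-12, -10, 2, 3, 4, 5, 16, 17}


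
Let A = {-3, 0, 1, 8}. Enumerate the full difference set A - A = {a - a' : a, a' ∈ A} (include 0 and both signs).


A - A = {a - a' : a, a' ∈ A}.
Compute a - a' for each ordered pair (a, a'):
a = -3: -3--3=0, -3-0=-3, -3-1=-4, -3-8=-11
a = 0: 0--3=3, 0-0=0, 0-1=-1, 0-8=-8
a = 1: 1--3=4, 1-0=1, 1-1=0, 1-8=-7
a = 8: 8--3=11, 8-0=8, 8-1=7, 8-8=0
Collecting distinct values (and noting 0 appears from a-a):
A - A = {-11, -8, -7, -4, -3, -1, 0, 1, 3, 4, 7, 8, 11}
|A - A| = 13

A - A = {-11, -8, -7, -4, -3, -1, 0, 1, 3, 4, 7, 8, 11}


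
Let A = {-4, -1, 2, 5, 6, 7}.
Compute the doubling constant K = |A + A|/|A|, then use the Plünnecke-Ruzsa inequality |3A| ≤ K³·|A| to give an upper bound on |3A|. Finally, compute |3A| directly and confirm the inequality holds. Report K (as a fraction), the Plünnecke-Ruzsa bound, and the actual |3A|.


|A| = 6.
Step 1: Compute A + A by enumerating all 36 pairs.
A + A = {-8, -5, -2, 1, 2, 3, 4, 5, 6, 7, 8, 9, 10, 11, 12, 13, 14}, so |A + A| = 17.
Step 2: Doubling constant K = |A + A|/|A| = 17/6 = 17/6 ≈ 2.8333.
Step 3: Plünnecke-Ruzsa gives |3A| ≤ K³·|A| = (2.8333)³ · 6 ≈ 136.4722.
Step 4: Compute 3A = A + A + A directly by enumerating all triples (a,b,c) ∈ A³; |3A| = 28.
Step 5: Check 28 ≤ 136.4722? Yes ✓.

K = 17/6, Plünnecke-Ruzsa bound K³|A| ≈ 136.4722, |3A| = 28, inequality holds.


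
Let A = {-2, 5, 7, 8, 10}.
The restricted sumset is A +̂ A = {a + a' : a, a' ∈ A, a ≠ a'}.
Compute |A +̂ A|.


Restricted sumset: A +̂ A = {a + a' : a ∈ A, a' ∈ A, a ≠ a'}.
Equivalently, take A + A and drop any sum 2a that is achievable ONLY as a + a for a ∈ A (i.e. sums representable only with equal summands).
Enumerate pairs (a, a') with a < a' (symmetric, so each unordered pair gives one sum; this covers all a ≠ a'):
  -2 + 5 = 3
  -2 + 7 = 5
  -2 + 8 = 6
  -2 + 10 = 8
  5 + 7 = 12
  5 + 8 = 13
  5 + 10 = 15
  7 + 8 = 15
  7 + 10 = 17
  8 + 10 = 18
Collected distinct sums: {3, 5, 6, 8, 12, 13, 15, 17, 18}
|A +̂ A| = 9
(Reference bound: |A +̂ A| ≥ 2|A| - 3 for |A| ≥ 2, with |A| = 5 giving ≥ 7.)

|A +̂ A| = 9


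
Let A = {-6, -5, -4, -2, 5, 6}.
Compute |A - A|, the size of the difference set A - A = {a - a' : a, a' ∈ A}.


A - A = {a - a' : a, a' ∈ A}; |A| = 6.
Bounds: 2|A|-1 ≤ |A - A| ≤ |A|² - |A| + 1, i.e. 11 ≤ |A - A| ≤ 31.
Note: 0 ∈ A - A always (from a - a). The set is symmetric: if d ∈ A - A then -d ∈ A - A.
Enumerate nonzero differences d = a - a' with a > a' (then include -d):
Positive differences: {1, 2, 3, 4, 7, 8, 9, 10, 11, 12}
Full difference set: {0} ∪ (positive diffs) ∪ (negative diffs).
|A - A| = 1 + 2·10 = 21 (matches direct enumeration: 21).

|A - A| = 21


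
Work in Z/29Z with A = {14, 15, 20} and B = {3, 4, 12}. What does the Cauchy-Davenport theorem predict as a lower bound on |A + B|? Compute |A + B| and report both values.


Cauchy-Davenport: |A + B| ≥ min(p, |A| + |B| - 1) for A, B nonempty in Z/pZ.
|A| = 3, |B| = 3, p = 29.
CD lower bound = min(29, 3 + 3 - 1) = min(29, 5) = 5.
Compute A + B mod 29 directly:
a = 14: 14+3=17, 14+4=18, 14+12=26
a = 15: 15+3=18, 15+4=19, 15+12=27
a = 20: 20+3=23, 20+4=24, 20+12=3
A + B = {3, 17, 18, 19, 23, 24, 26, 27}, so |A + B| = 8.
Verify: 8 ≥ 5? Yes ✓.

CD lower bound = 5, actual |A + B| = 8.


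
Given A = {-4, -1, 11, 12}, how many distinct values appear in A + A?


A + A = {a + a' : a, a' ∈ A}; |A| = 4.
General bounds: 2|A| - 1 ≤ |A + A| ≤ |A|(|A|+1)/2, i.e. 7 ≤ |A + A| ≤ 10.
Lower bound 2|A|-1 is attained iff A is an arithmetic progression.
Enumerate sums a + a' for a ≤ a' (symmetric, so this suffices):
a = -4: -4+-4=-8, -4+-1=-5, -4+11=7, -4+12=8
a = -1: -1+-1=-2, -1+11=10, -1+12=11
a = 11: 11+11=22, 11+12=23
a = 12: 12+12=24
Distinct sums: {-8, -5, -2, 7, 8, 10, 11, 22, 23, 24}
|A + A| = 10

|A + A| = 10


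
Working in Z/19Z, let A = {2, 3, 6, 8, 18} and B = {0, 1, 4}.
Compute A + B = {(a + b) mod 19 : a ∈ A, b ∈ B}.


Work in Z/19Z: reduce every sum a + b modulo 19.
Enumerate all 15 pairs:
a = 2: 2+0=2, 2+1=3, 2+4=6
a = 3: 3+0=3, 3+1=4, 3+4=7
a = 6: 6+0=6, 6+1=7, 6+4=10
a = 8: 8+0=8, 8+1=9, 8+4=12
a = 18: 18+0=18, 18+1=0, 18+4=3
Distinct residues collected: {0, 2, 3, 4, 6, 7, 8, 9, 10, 12, 18}
|A + B| = 11 (out of 19 total residues).

A + B = {0, 2, 3, 4, 6, 7, 8, 9, 10, 12, 18}


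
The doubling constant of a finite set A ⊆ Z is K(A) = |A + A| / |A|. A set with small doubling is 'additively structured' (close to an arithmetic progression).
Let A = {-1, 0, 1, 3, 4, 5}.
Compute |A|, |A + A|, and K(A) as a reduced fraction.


|A| = 6.
Compute A + A by enumerating all 36 pairs.
A + A = {-2, -1, 0, 1, 2, 3, 4, 5, 6, 7, 8, 9, 10}, so |A + A| = 13.
K = |A + A| / |A| = 13/6 (already in lowest terms) ≈ 2.1667.
Reference: AP of size 6 gives K = 11/6 ≈ 1.8333; a fully generic set of size 6 gives K ≈ 3.5000.

|A| = 6, |A + A| = 13, K = 13/6.


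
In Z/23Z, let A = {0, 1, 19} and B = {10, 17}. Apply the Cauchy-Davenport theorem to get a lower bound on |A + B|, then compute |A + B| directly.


Cauchy-Davenport: |A + B| ≥ min(p, |A| + |B| - 1) for A, B nonempty in Z/pZ.
|A| = 3, |B| = 2, p = 23.
CD lower bound = min(23, 3 + 2 - 1) = min(23, 4) = 4.
Compute A + B mod 23 directly:
a = 0: 0+10=10, 0+17=17
a = 1: 1+10=11, 1+17=18
a = 19: 19+10=6, 19+17=13
A + B = {6, 10, 11, 13, 17, 18}, so |A + B| = 6.
Verify: 6 ≥ 4? Yes ✓.

CD lower bound = 4, actual |A + B| = 6.


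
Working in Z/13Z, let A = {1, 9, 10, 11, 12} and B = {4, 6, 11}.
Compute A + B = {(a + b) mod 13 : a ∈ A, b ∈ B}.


Work in Z/13Z: reduce every sum a + b modulo 13.
Enumerate all 15 pairs:
a = 1: 1+4=5, 1+6=7, 1+11=12
a = 9: 9+4=0, 9+6=2, 9+11=7
a = 10: 10+4=1, 10+6=3, 10+11=8
a = 11: 11+4=2, 11+6=4, 11+11=9
a = 12: 12+4=3, 12+6=5, 12+11=10
Distinct residues collected: {0, 1, 2, 3, 4, 5, 7, 8, 9, 10, 12}
|A + B| = 11 (out of 13 total residues).

A + B = {0, 1, 2, 3, 4, 5, 7, 8, 9, 10, 12}


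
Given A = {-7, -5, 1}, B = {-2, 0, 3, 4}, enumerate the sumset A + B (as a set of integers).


A + B = {a + b : a ∈ A, b ∈ B}.
Enumerate all |A|·|B| = 3·4 = 12 pairs (a, b) and collect distinct sums.
a = -7: -7+-2=-9, -7+0=-7, -7+3=-4, -7+4=-3
a = -5: -5+-2=-7, -5+0=-5, -5+3=-2, -5+4=-1
a = 1: 1+-2=-1, 1+0=1, 1+3=4, 1+4=5
Collecting distinct sums: A + B = {-9, -7, -5, -4, -3, -2, -1, 1, 4, 5}
|A + B| = 10

A + B = {-9, -7, -5, -4, -3, -2, -1, 1, 4, 5}


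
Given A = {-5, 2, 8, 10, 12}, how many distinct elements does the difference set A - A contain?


A - A = {a - a' : a, a' ∈ A}; |A| = 5.
Bounds: 2|A|-1 ≤ |A - A| ≤ |A|² - |A| + 1, i.e. 9 ≤ |A - A| ≤ 21.
Note: 0 ∈ A - A always (from a - a). The set is symmetric: if d ∈ A - A then -d ∈ A - A.
Enumerate nonzero differences d = a - a' with a > a' (then include -d):
Positive differences: {2, 4, 6, 7, 8, 10, 13, 15, 17}
Full difference set: {0} ∪ (positive diffs) ∪ (negative diffs).
|A - A| = 1 + 2·9 = 19 (matches direct enumeration: 19).

|A - A| = 19


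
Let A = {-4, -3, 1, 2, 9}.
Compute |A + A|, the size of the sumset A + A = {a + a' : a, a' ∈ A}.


A + A = {a + a' : a, a' ∈ A}; |A| = 5.
General bounds: 2|A| - 1 ≤ |A + A| ≤ |A|(|A|+1)/2, i.e. 9 ≤ |A + A| ≤ 15.
Lower bound 2|A|-1 is attained iff A is an arithmetic progression.
Enumerate sums a + a' for a ≤ a' (symmetric, so this suffices):
a = -4: -4+-4=-8, -4+-3=-7, -4+1=-3, -4+2=-2, -4+9=5
a = -3: -3+-3=-6, -3+1=-2, -3+2=-1, -3+9=6
a = 1: 1+1=2, 1+2=3, 1+9=10
a = 2: 2+2=4, 2+9=11
a = 9: 9+9=18
Distinct sums: {-8, -7, -6, -3, -2, -1, 2, 3, 4, 5, 6, 10, 11, 18}
|A + A| = 14

|A + A| = 14


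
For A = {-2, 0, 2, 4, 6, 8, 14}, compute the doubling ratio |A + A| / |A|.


|A| = 7.
Compute A + A by enumerating all 49 pairs.
A + A = {-4, -2, 0, 2, 4, 6, 8, 10, 12, 14, 16, 18, 20, 22, 28}, so |A + A| = 15.
K = |A + A| / |A| = 15/7 (already in lowest terms) ≈ 2.1429.
Reference: AP of size 7 gives K = 13/7 ≈ 1.8571; a fully generic set of size 7 gives K ≈ 4.0000.

|A| = 7, |A + A| = 15, K = 15/7.


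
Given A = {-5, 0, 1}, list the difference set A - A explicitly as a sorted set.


A - A = {a - a' : a, a' ∈ A}.
Compute a - a' for each ordered pair (a, a'):
a = -5: -5--5=0, -5-0=-5, -5-1=-6
a = 0: 0--5=5, 0-0=0, 0-1=-1
a = 1: 1--5=6, 1-0=1, 1-1=0
Collecting distinct values (and noting 0 appears from a-a):
A - A = {-6, -5, -1, 0, 1, 5, 6}
|A - A| = 7

A - A = {-6, -5, -1, 0, 1, 5, 6}


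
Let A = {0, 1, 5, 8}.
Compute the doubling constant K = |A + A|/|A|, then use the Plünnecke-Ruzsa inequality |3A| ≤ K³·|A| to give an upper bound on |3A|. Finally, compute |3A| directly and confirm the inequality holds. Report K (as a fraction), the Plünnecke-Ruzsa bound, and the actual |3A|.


|A| = 4.
Step 1: Compute A + A by enumerating all 16 pairs.
A + A = {0, 1, 2, 5, 6, 8, 9, 10, 13, 16}, so |A + A| = 10.
Step 2: Doubling constant K = |A + A|/|A| = 10/4 = 10/4 ≈ 2.5000.
Step 3: Plünnecke-Ruzsa gives |3A| ≤ K³·|A| = (2.5000)³ · 4 ≈ 62.5000.
Step 4: Compute 3A = A + A + A directly by enumerating all triples (a,b,c) ∈ A³; |3A| = 19.
Step 5: Check 19 ≤ 62.5000? Yes ✓.

K = 10/4, Plünnecke-Ruzsa bound K³|A| ≈ 62.5000, |3A| = 19, inequality holds.


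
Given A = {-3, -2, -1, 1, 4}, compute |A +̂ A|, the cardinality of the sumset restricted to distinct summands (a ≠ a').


Restricted sumset: A +̂ A = {a + a' : a ∈ A, a' ∈ A, a ≠ a'}.
Equivalently, take A + A and drop any sum 2a that is achievable ONLY as a + a for a ∈ A (i.e. sums representable only with equal summands).
Enumerate pairs (a, a') with a < a' (symmetric, so each unordered pair gives one sum; this covers all a ≠ a'):
  -3 + -2 = -5
  -3 + -1 = -4
  -3 + 1 = -2
  -3 + 4 = 1
  -2 + -1 = -3
  -2 + 1 = -1
  -2 + 4 = 2
  -1 + 1 = 0
  -1 + 4 = 3
  1 + 4 = 5
Collected distinct sums: {-5, -4, -3, -2, -1, 0, 1, 2, 3, 5}
|A +̂ A| = 10
(Reference bound: |A +̂ A| ≥ 2|A| - 3 for |A| ≥ 2, with |A| = 5 giving ≥ 7.)

|A +̂ A| = 10


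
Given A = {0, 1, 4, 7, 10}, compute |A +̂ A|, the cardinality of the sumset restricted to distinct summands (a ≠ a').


Restricted sumset: A +̂ A = {a + a' : a ∈ A, a' ∈ A, a ≠ a'}.
Equivalently, take A + A and drop any sum 2a that is achievable ONLY as a + a for a ∈ A (i.e. sums representable only with equal summands).
Enumerate pairs (a, a') with a < a' (symmetric, so each unordered pair gives one sum; this covers all a ≠ a'):
  0 + 1 = 1
  0 + 4 = 4
  0 + 7 = 7
  0 + 10 = 10
  1 + 4 = 5
  1 + 7 = 8
  1 + 10 = 11
  4 + 7 = 11
  4 + 10 = 14
  7 + 10 = 17
Collected distinct sums: {1, 4, 5, 7, 8, 10, 11, 14, 17}
|A +̂ A| = 9
(Reference bound: |A +̂ A| ≥ 2|A| - 3 for |A| ≥ 2, with |A| = 5 giving ≥ 7.)

|A +̂ A| = 9


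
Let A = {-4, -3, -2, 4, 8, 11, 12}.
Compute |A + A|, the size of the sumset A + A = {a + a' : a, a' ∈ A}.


A + A = {a + a' : a, a' ∈ A}; |A| = 7.
General bounds: 2|A| - 1 ≤ |A + A| ≤ |A|(|A|+1)/2, i.e. 13 ≤ |A + A| ≤ 28.
Lower bound 2|A|-1 is attained iff A is an arithmetic progression.
Enumerate sums a + a' for a ≤ a' (symmetric, so this suffices):
a = -4: -4+-4=-8, -4+-3=-7, -4+-2=-6, -4+4=0, -4+8=4, -4+11=7, -4+12=8
a = -3: -3+-3=-6, -3+-2=-5, -3+4=1, -3+8=5, -3+11=8, -3+12=9
a = -2: -2+-2=-4, -2+4=2, -2+8=6, -2+11=9, -2+12=10
a = 4: 4+4=8, 4+8=12, 4+11=15, 4+12=16
a = 8: 8+8=16, 8+11=19, 8+12=20
a = 11: 11+11=22, 11+12=23
a = 12: 12+12=24
Distinct sums: {-8, -7, -6, -5, -4, 0, 1, 2, 4, 5, 6, 7, 8, 9, 10, 12, 15, 16, 19, 20, 22, 23, 24}
|A + A| = 23

|A + A| = 23


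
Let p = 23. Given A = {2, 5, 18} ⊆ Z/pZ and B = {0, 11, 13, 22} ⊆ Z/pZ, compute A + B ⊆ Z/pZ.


Work in Z/23Z: reduce every sum a + b modulo 23.
Enumerate all 12 pairs:
a = 2: 2+0=2, 2+11=13, 2+13=15, 2+22=1
a = 5: 5+0=5, 5+11=16, 5+13=18, 5+22=4
a = 18: 18+0=18, 18+11=6, 18+13=8, 18+22=17
Distinct residues collected: {1, 2, 4, 5, 6, 8, 13, 15, 16, 17, 18}
|A + B| = 11 (out of 23 total residues).

A + B = {1, 2, 4, 5, 6, 8, 13, 15, 16, 17, 18}


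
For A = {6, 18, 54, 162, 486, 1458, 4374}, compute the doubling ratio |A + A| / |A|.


|A| = 7.
Compute A + A by enumerating all 49 pairs.
A + A = {12, 24, 36, 60, 72, 108, 168, 180, 216, 324, 492, 504, 540, 648, 972, 1464, 1476, 1512, 1620, 1944, 2916, 4380, 4392, 4428, 4536, 4860, 5832, 8748}, so |A + A| = 28.
K = |A + A| / |A| = 28/7 = 4/1 ≈ 4.0000.
Reference: AP of size 7 gives K = 13/7 ≈ 1.8571; a fully generic set of size 7 gives K ≈ 4.0000.

|A| = 7, |A + A| = 28, K = 28/7 = 4/1.


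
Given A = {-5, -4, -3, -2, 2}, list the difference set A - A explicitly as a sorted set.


A - A = {a - a' : a, a' ∈ A}.
Compute a - a' for each ordered pair (a, a'):
a = -5: -5--5=0, -5--4=-1, -5--3=-2, -5--2=-3, -5-2=-7
a = -4: -4--5=1, -4--4=0, -4--3=-1, -4--2=-2, -4-2=-6
a = -3: -3--5=2, -3--4=1, -3--3=0, -3--2=-1, -3-2=-5
a = -2: -2--5=3, -2--4=2, -2--3=1, -2--2=0, -2-2=-4
a = 2: 2--5=7, 2--4=6, 2--3=5, 2--2=4, 2-2=0
Collecting distinct values (and noting 0 appears from a-a):
A - A = {-7, -6, -5, -4, -3, -2, -1, 0, 1, 2, 3, 4, 5, 6, 7}
|A - A| = 15

A - A = {-7, -6, -5, -4, -3, -2, -1, 0, 1, 2, 3, 4, 5, 6, 7}


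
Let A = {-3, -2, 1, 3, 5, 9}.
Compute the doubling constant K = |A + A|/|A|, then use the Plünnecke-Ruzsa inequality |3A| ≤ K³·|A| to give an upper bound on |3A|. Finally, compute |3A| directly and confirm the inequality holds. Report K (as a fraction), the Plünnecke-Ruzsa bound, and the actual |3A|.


|A| = 6.
Step 1: Compute A + A by enumerating all 36 pairs.
A + A = {-6, -5, -4, -2, -1, 0, 1, 2, 3, 4, 6, 7, 8, 10, 12, 14, 18}, so |A + A| = 17.
Step 2: Doubling constant K = |A + A|/|A| = 17/6 = 17/6 ≈ 2.8333.
Step 3: Plünnecke-Ruzsa gives |3A| ≤ K³·|A| = (2.8333)³ · 6 ≈ 136.4722.
Step 4: Compute 3A = A + A + A directly by enumerating all triples (a,b,c) ∈ A³; |3A| = 30.
Step 5: Check 30 ≤ 136.4722? Yes ✓.

K = 17/6, Plünnecke-Ruzsa bound K³|A| ≈ 136.4722, |3A| = 30, inequality holds.


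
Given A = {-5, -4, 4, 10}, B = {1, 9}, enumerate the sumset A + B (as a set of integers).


A + B = {a + b : a ∈ A, b ∈ B}.
Enumerate all |A|·|B| = 4·2 = 8 pairs (a, b) and collect distinct sums.
a = -5: -5+1=-4, -5+9=4
a = -4: -4+1=-3, -4+9=5
a = 4: 4+1=5, 4+9=13
a = 10: 10+1=11, 10+9=19
Collecting distinct sums: A + B = {-4, -3, 4, 5, 11, 13, 19}
|A + B| = 7

A + B = {-4, -3, 4, 5, 11, 13, 19}


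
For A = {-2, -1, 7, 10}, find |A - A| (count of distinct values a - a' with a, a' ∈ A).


A - A = {a - a' : a, a' ∈ A}; |A| = 4.
Bounds: 2|A|-1 ≤ |A - A| ≤ |A|² - |A| + 1, i.e. 7 ≤ |A - A| ≤ 13.
Note: 0 ∈ A - A always (from a - a). The set is symmetric: if d ∈ A - A then -d ∈ A - A.
Enumerate nonzero differences d = a - a' with a > a' (then include -d):
Positive differences: {1, 3, 8, 9, 11, 12}
Full difference set: {0} ∪ (positive diffs) ∪ (negative diffs).
|A - A| = 1 + 2·6 = 13 (matches direct enumeration: 13).

|A - A| = 13
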